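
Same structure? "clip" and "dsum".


Pattern of "clip": [0, 1, 2, 3]
Pattern of "dsum": [0, 1, 2, 3]
Patterns match
Same pattern = Yes


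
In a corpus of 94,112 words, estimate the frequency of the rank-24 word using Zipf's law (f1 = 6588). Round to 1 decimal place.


Zipf's law: f(r) = f(1) / r
f(1) = 6588
f(24) = 6588 / 24
= 274.5 occurrences


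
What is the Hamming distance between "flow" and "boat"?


Comparing character by character (same length = 4):
  Pos 0: 'f' vs 'b' !=
  Pos 1: 'l' vs 'o' !=
  Pos 2: 'o' vs 'a' !=
  Pos 3: 'w' vs 't' !=
Hamming distance = 4


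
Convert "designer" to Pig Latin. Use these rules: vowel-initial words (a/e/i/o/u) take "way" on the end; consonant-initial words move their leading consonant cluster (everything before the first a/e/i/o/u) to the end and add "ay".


Word: "designer"
Starts with consonant(s) → move to end, add 'ay'
Consonant cluster: "d"
Pig Latin = "esignerday"


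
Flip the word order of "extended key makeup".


Original: "extended key makeup"
Words (1..n): extended | key | makeup
Reversed (n..1): makeup | key | extended
Result = "makeup key extended"


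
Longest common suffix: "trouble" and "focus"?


Word 1: "trouble"
Word 2: "focus"
Comparing from end:
  Pos -1: 'e' != 's' (stop)
LCS = "" (length 0)


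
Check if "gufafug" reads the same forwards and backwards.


Word: "gufafug"
Reversed: "gufafug"
Forward == Backward? gufafug == gufafug
Palindrome = Yes


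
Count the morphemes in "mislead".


Word: "mislead"
Morphemes: mis- / lead
Each morpheme carries meaning
= 2 morphemes


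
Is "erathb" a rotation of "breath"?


Word: "breath", Candidate: "erathb"
Method: check if candidate is substring of word+word
"breathbreath" contains "erathb"? No
Is rotation = No


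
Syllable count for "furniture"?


Word: "furniture"
Syllable breakdown: fur · ni · ture
Counting: 3 parts
= 3 syllables


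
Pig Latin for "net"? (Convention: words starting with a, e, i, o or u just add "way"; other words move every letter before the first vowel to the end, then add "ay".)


Word: "net"
Starts with consonant(s) → move to end, add 'ay'
Consonant cluster: "n"
Pig Latin = "etnay"


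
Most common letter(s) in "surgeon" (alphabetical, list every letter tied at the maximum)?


Word: "surgeon"
Letter counts:
  'e': 1
  'g': 1
  'n': 1
  'o': 1
  'r': 1
  's': 1
  'u': 1
Maximum count = 1
Most frequent = 'e', 'g', 'n', 'o', 'r', 's', 'u' (1 time each)


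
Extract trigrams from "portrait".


Word: "portrait" (length 8)
Number of trigrams = 8 - 3 + 1 = 6
  Position 0: "por"
  Position 1: "ort"
  Position 2: "rtr"
  Position 3: "tra"
  Position 4: "rai"
  Position 5: "ait"
Trigrams = "por", "ort", "rtr", "tra", "rai", "ait"


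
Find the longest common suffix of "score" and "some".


Word 1: "score"
Word 2: "some"
Comparing from end:
  Pos -1: 'e' == 'e'
  Pos -2: 'r' != 'm' (stop)
LCS = "e" (length 1)


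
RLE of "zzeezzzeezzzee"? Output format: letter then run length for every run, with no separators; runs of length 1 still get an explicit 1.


String: "zzeezzzeezzzee"
Scanning for consecutive runs:
  'z' x 2
  'e' x 2
  'z' x 3
  'e' x 2
  'z' x 3
  'e' x 2
RLE = "z2e2z3e2z3e2"


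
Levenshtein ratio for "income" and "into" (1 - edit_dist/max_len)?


Word 1: "income" (length 6)
Word 2: "into" (length 4)
One optimal edit sequence:
  1. keep 'i'
  2. keep 'n'
  3. substitute 'c' -> 't'  (+1)
  4. keep 'o'
  5. delete 'm'  (+1)
  6. delete 'e'  (+1)
Edit distance = 3
Max length = max(6, 4) = 6
Similarity = 1 - 3/6
= 0.5000


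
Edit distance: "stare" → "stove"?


Word 1: "stare" (length 5)
Word 2: "stove" (length 5)
One optimal edit sequence (insert/delete/substitute each cost 1):
  1. keep 's'
  2. keep 't'
  3. substitute 'a' -> 'o'  (+1)
  4. substitute 'r' -> 'v'  (+1)
  5. keep 'e'
Total edit operations: 2
Edit distance = 2


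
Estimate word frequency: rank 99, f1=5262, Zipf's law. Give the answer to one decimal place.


Zipf's law: f(r) = f(1) / r
f(1) = 5262
f(99) = 5262 / 99
= 53.2 occurrences


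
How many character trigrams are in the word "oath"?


Word: "oath" (length 4)
Number of 3-grams = length - 3 + 1 = 4 - 3 + 1
= 2


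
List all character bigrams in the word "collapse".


Word: "collapse" (length 8)
Number of bigrams = 8 - 2 + 1 = 7
  Position 0: "co"
  Position 1: "ol"
  Position 2: "ll"
  Position 3: "la"
  Position 4: "ap"
  Position 5: "ps"
  Position 6: "se"
Bigrams = "co", "ol", "ll", "la", "ap", "ps", "se"


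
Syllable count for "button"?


Word: "button"
Syllable breakdown: but | ton
Counting: 2 parts
= 2 syllables


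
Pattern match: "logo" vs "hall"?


Pattern of "logo": [0, 1, 2, 1]
Pattern of "hall": [0, 1, 2, 2]
Patterns do not match
Same pattern = No


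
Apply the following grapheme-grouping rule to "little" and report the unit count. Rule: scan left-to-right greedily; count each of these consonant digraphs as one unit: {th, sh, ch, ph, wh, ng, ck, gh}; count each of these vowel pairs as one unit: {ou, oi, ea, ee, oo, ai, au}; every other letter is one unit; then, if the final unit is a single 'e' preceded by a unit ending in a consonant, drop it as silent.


Word: "little" (6 letters)
Left-to-right scan:
  [1] 'l' (letter)
  [2] 'i' (letter)
  [3] 't' (letter)
  [4] 't' (letter)
  [5] 'l' (letter)
  [6] 'e' (letter)
Units from scan: 6
Final unit is 'e' after a consonant -> drop as silent (-1)
Sound units = 5 units


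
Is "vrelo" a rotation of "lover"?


Word: "lover", Candidate: "vrelo"
Method: check if candidate is substring of word+word
"loverlover" contains "vrelo"? No
Is rotation = No


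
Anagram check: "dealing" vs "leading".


Word 1: "dealing" → sorted: adegiln
Word 2: "leading" → sorted: adegiln
Same letters? adegiln == adegiln
Anagram = Yes


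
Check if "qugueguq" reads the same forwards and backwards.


Word: "qugueguq"
Reversed: "qugeuguq"
Forward == Backward? qugueguq != qugeuguq
Palindrome = No


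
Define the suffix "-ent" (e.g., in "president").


Suffix: -ent
Example: president (preside + -ent, with a spelling change)
Meaning = one who / that which


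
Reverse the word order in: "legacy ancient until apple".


Original: "legacy ancient until apple"
Words (1..n): legacy | ancient | until | apple
Reversed (n..1): apple | until | ancient | legacy
Result = "apple until ancient legacy"


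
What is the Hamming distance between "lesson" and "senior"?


Comparing character by character (same length = 6):
  Pos 0: 'l' vs 's' !=
  Pos 1: 'e' vs 'e' =
  Pos 2: 's' vs 'n' !=
  Pos 3: 's' vs 'i' !=
  Pos 4: 'o' vs 'o' =
  Pos 5: 'n' vs 'r' !=
Hamming distance = 4


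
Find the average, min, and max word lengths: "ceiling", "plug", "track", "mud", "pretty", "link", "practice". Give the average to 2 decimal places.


Lengths: "ceiling"=7, "plug"=4, "track"=5, "mud"=3, "pretty"=6, "link"=4, "practice"=8
Sum = 37, Count = 7
Average = 37/7 = 5.29
= avg=5.29, min=3, max=8


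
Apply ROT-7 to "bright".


Word: "bright"
Shift: 7
Each letter → (letter + shift) mod 26:
  'b' (1) + 7 = 8 → 'i'
  'r' (17) + 7 = 24 → 'y'
  'i' (8) + 7 = 15 → 'p'
  'g' (6) + 7 = 13 → 'n'
  'h' (7) + 7 = 14 → 'o'
  't' (19) + 7 = 0 → 'a'
Result = "iypnoa"


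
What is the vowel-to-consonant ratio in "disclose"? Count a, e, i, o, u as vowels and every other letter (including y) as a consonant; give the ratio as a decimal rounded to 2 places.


Word: "disclose"
Vowels (a,e,i,o,u): 3
Consonants: 5
Ratio = 3/5
= 0.60


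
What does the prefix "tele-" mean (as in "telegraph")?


Prefix: tele-
Example: telegraph = tele- + graph
Meaning = distant


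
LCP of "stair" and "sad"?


Word 1: "stair"
Word 2: "sad"
Comparing from start:
  Pos 0: 's' == 's'
  Pos 1: 't' != 'a' (stop)
LCP = "s" (length 1)


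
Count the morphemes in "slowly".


Word: "slowly"
Morphemes: slow | -ly
Each morpheme carries meaning
= 2 morphemes


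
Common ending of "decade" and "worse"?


Word 1: "decade"
Word 2: "worse"
Comparing from end:
  Pos -1: 'e' == 'e'
  Pos -2: 'd' != 's' (stop)
LCS = "e" (length 1)


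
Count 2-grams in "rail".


Word: "rail" (length 4)
Number of 2-grams = length - 2 + 1 = 4 - 2 + 1
= 3


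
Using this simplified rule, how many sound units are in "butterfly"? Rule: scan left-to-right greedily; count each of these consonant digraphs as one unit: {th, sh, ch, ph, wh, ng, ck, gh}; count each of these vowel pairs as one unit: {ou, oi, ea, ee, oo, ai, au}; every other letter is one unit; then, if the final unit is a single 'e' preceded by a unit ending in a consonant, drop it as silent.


Word: "butterfly" (9 letters)
Left-to-right scan:
  [1] 'b' (letter)
  [2] 'u' (letter)
  [3] 't' (letter)
  [4] 't' (letter)
  [5] 'e' (letter)
  [6] 'r' (letter)
  [7] 'f' (letter)
  [8] 'l' (letter)
  [9] 'y' (letter)
Units from scan: 9
Sound units = 9 units


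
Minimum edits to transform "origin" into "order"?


Word 1: "origin" (length 6)
Word 2: "order" (length 5)
One optimal edit sequence (insert/delete/substitute each cost 1):
  1. keep 'o'
  2. keep 'r'
  3. delete 'i'  (+1)
  4. substitute 'g' -> 'd'  (+1)
  5. substitute 'i' -> 'e'  (+1)
  6. substitute 'n' -> 'r'  (+1)
Total edit operations: 4
Edit distance = 4


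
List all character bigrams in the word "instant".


Word: "instant" (length 7)
Number of bigrams = 7 - 2 + 1 = 6
  Position 0: "in"
  Position 1: "ns"
  Position 2: "st"
  Position 3: "ta"
  Position 4: "an"
  Position 5: "nt"
Bigrams = "in", "ns", "st", "ta", "an", "nt"


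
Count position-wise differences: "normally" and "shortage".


Comparing character by character (same length = 8):
  Pos 0: 'n' vs 's' !=
  Pos 1: 'o' vs 'h' !=
  Pos 2: 'r' vs 'o' !=
  Pos 3: 'm' vs 'r' !=
  Pos 4: 'a' vs 't' !=
  Pos 5: 'l' vs 'a' !=
  Pos 6: 'l' vs 'g' !=
  Pos 7: 'y' vs 'e' !=
Hamming distance = 8


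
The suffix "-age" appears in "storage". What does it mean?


Suffix: -age
As in: storage -> store + -age, with a spelling change
Meaning = result / collection


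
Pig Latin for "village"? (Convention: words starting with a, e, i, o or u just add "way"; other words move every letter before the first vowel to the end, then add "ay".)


Word: "village"
Starts with consonant(s) → move to end, add 'ay'
Consonant cluster: "v"
Pig Latin = "illagevay"


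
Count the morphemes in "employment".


Word: "employment"
Morphemes: employ + -ment
Each morpheme carries meaning
= 2 morphemes


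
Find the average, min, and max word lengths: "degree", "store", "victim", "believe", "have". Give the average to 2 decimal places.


Lengths: "degree"=6, "store"=5, "victim"=6, "believe"=7, "have"=4
Sum = 28, Count = 5
Average = 28/5 = 5.60
= avg=5.60, min=4, max=7


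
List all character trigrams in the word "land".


Word: "land" (length 4)
Number of trigrams = 4 - 3 + 1 = 2
  Position 0: "lan"
  Position 1: "and"
Trigrams = "lan", "and"


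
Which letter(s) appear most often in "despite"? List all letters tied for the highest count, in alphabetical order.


Word: "despite"
Letter counts:
  'd': 1
  'e': 2
  'i': 1
  'p': 1
  's': 1
  't': 1
Maximum count = 2
Most frequent = 'e' (2 times each)


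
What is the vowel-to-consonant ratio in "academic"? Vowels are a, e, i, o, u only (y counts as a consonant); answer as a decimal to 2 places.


Word: "academic"
Vowels (a,e,i,o,u): 4
Consonants: 4
Ratio = 4/4
= 1.00


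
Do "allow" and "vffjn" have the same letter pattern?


Pattern of "allow": [0, 1, 1, 2, 3]
Pattern of "vffjn": [0, 1, 1, 2, 3]
Patterns match
Same pattern = Yes


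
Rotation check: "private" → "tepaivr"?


Word: "private", Candidate: "tepaivr"
Method: check if candidate is substring of word+word
"privateprivate" contains "tepaivr"? No
Is rotation = No


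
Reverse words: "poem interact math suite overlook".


Original: "poem interact math suite overlook"
Words (1..n): poem | interact | math | suite | overlook
Reversed (n..1): overlook | suite | math | interact | poem
Result = "overlook suite math interact poem"


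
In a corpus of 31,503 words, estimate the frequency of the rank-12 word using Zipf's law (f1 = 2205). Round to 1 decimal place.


Zipf's law: f(r) = f(1) / r
f(1) = 2205
f(12) = 2205 / 12
= 183.8 occurrences


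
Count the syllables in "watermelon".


Word: "watermelon"
Syllable breakdown: wa | ter | mel | on
Counting: 4 parts
= 4 syllables


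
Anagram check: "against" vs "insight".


Word 1: "against" → sorted: aaginst
Word 2: "insight" → sorted: ghiinst
Same letters? aaginst != ghiinst
Anagram = No


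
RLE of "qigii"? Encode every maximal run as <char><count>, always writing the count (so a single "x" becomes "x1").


String: "qigii"
Scanning for consecutive runs:
  'q' x 1
  'i' x 1
  'g' x 1
  'i' x 2
RLE = "q1i1g1i2"


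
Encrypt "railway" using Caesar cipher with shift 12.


Word: "railway"
Shift: 12
Each letter → (letter + shift) mod 26:
  'r' (17) + 12 = 3 → 'd'
  'a' (0) + 12 = 12 → 'm'
  'i' (8) + 12 = 20 → 'u'
  'l' (11) + 12 = 23 → 'x'
  'w' (22) + 12 = 8 → 'i'
  'a' (0) + 12 = 12 → 'm'
  'y' (24) + 12 = 10 → 'k'
Result = "dmuximk"


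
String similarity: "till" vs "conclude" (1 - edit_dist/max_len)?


Word 1: "till" (length 4)
Word 2: "conclude" (length 8)
One optimal edit sequence:
  1. insert 'c'  (+1)
  2. insert 'o'  (+1)
  3. substitute 't' -> 'n'  (+1)
  4. substitute 'i' -> 'c'  (+1)
  5. keep 'l'
  6. insert 'u'  (+1)
  7. insert 'd'  (+1)
  8. substitute 'l' -> 'e'  (+1)
Edit distance = 7
Max length = max(4, 8) = 8
Similarity = 1 - 7/8
= 0.1250


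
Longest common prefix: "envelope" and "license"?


Word 1: "envelope"
Word 2: "license"
Comparing from start:
  Pos 0: 'e' != 'l' (stop)
LCP = "" (length 0)


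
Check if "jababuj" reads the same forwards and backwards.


Word: "jababuj"
Reversed: "jubabaj"
Forward == Backward? jababuj != jubabaj
Palindrome = No


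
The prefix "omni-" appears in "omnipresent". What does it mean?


Prefix: omni-
Example: omnipresent = omni- + present
Meaning = all


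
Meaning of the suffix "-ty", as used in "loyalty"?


Suffix: -ty
As in: loyalty -> loyal + -ty
Meaning = quality of


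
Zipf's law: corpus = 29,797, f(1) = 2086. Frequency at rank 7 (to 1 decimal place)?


Zipf's law: f(r) = f(1) / r
f(1) = 2086
f(7) = 2086 / 7
= 298.0 occurrences


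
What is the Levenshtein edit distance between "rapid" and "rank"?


Word 1: "rapid" (length 5)
Word 2: "rank" (length 4)
One optimal edit sequence (insert/delete/substitute each cost 1):
  1. keep 'r'
  2. keep 'a'
  3. delete 'p'  (+1)
  4. substitute 'i' -> 'n'  (+1)
  5. substitute 'd' -> 'k'  (+1)
Total edit operations: 3
Edit distance = 3


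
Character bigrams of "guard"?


Word: "guard" (length 5)
Number of bigrams = 5 - 2 + 1 = 4
  Position 0: "gu"
  Position 1: "ua"
  Position 2: "ar"
  Position 3: "rd"
Bigrams = "gu", "ua", "ar", "rd"


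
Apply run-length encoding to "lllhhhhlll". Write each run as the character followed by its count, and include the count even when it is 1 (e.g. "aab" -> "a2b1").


String: "lllhhhhlll"
Scanning for consecutive runs:
  'l' x 3
  'h' x 4
  'l' x 3
RLE = "l3h4l3"


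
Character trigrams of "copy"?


Word: "copy" (length 4)
Number of trigrams = 4 - 3 + 1 = 2
  Position 0: "cop"
  Position 1: "opy"
Trigrams = "cop", "opy"


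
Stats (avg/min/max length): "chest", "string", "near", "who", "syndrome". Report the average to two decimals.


Lengths: "chest"=5, "string"=6, "near"=4, "who"=3, "syndrome"=8
Sum = 26, Count = 5
Average = 26/5 = 5.20
= avg=5.20, min=3, max=8


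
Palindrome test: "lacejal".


Word: "lacejal"
Reversed: "lajecal"
Forward == Backward? lacejal != lajecal
Palindrome = No


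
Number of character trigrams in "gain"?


Word: "gain" (length 4)
Number of 3-grams = length - 3 + 1 = 4 - 3 + 1
= 2


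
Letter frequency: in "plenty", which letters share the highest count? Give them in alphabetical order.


Word: "plenty"
Letter counts:
  'e': 1
  'l': 1
  'n': 1
  'p': 1
  't': 1
  'y': 1
Maximum count = 1
Most frequent = 'e', 'l', 'n', 'p', 't', 'y' (1 time each)


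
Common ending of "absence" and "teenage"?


Word 1: "absence"
Word 2: "teenage"
Comparing from end:
  Pos -1: 'e' == 'e'
  Pos -2: 'c' != 'g' (stop)
LCS = "e" (length 1)


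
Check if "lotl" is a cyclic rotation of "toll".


Word: "toll", Candidate: "lotl"
Method: check if candidate is substring of word+word
"tolltoll" contains "lotl"? No
Is rotation = No


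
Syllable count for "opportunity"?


Word: "opportunity"
Syllable breakdown: op / por / tu / ni / ty
Counting: 5 parts
= 5 syllables


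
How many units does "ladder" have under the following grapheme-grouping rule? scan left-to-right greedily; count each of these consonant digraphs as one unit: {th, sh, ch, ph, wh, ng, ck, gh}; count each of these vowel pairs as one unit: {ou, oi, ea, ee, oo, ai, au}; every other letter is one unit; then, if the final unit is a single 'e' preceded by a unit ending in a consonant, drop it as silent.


Word: "ladder" (6 letters)
Left-to-right scan:
  (1) 'l' (letter)
  (2) 'a' (letter)
  (3) 'd' (letter)
  (4) 'd' (letter)
  (5) 'e' (letter)
  (6) 'r' (letter)
Units from scan: 6
Sound units = 6 units


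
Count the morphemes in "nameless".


Word: "nameless"
Morphemes: name + -less
Each morpheme carries meaning
= 2 morphemes


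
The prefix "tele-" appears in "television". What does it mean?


Prefix: tele-
As in: television -> tele- + vision
Meaning = distant


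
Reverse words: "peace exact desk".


Original: "peace exact desk"
Words (1..n): peace | exact | desk
Reversed (n..1): desk | exact | peace
Result = "desk exact peace"


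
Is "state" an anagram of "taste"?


Word 1: "taste" → sorted: aestt
Word 2: "state" → sorted: aestt
Same letters? aestt == aestt
Anagram = Yes


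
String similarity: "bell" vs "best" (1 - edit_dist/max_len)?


Word 1: "bell" (length 4)
Word 2: "best" (length 4)
One optimal edit sequence:
  1. keep 'b'
  2. keep 'e'
  3. substitute 'l' -> 's'  (+1)
  4. substitute 'l' -> 't'  (+1)
Edit distance = 2
Max length = max(4, 4) = 4
Similarity = 1 - 2/4
= 0.5000


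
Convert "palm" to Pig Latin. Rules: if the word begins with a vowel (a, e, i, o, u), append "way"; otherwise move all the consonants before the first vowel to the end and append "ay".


Word: "palm"
Starts with consonant(s) → move to end, add 'ay'
Consonant cluster: "p"
Pig Latin = "almpay"


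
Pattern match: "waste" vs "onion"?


Pattern of "waste": [0, 1, 2, 3, 4]
Pattern of "onion": [0, 1, 2, 0, 1]
Patterns do not match
Same pattern = No


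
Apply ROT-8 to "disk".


Word: "disk"
Shift: 8
Each letter → (letter + shift) mod 26:
  'd' (3) + 8 = 11 → 'l'
  'i' (8) + 8 = 16 → 'q'
  's' (18) + 8 = 0 → 'a'
  'k' (10) + 8 = 18 → 's'
Result = "lqas"


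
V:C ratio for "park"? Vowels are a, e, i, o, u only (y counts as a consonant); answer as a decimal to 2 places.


Word: "park"
Vowels (a,e,i,o,u): 1
Consonants: 3
Ratio = 1/3
= 0.33


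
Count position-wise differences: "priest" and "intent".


Comparing character by character (same length = 6):
  Pos 0: 'p' vs 'i' !=
  Pos 1: 'r' vs 'n' !=
  Pos 2: 'i' vs 't' !=
  Pos 3: 'e' vs 'e' =
  Pos 4: 's' vs 'n' !=
  Pos 5: 't' vs 't' =
Hamming distance = 4


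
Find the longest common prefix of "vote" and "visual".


Word 1: "vote"
Word 2: "visual"
Comparing from start:
  Pos 0: 'v' == 'v'
  Pos 1: 'o' != 'i' (stop)
LCP = "v" (length 1)


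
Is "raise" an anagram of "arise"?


Word 1: "arise" → sorted: aeirs
Word 2: "raise" → sorted: aeirs
Same letters? aeirs == aeirs
Anagram = Yes


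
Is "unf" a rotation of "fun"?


Word: "fun", Candidate: "unf"
Method: check if candidate is substring of word+word
"funfun" contains "unf"? Yes
Is rotation = Yes


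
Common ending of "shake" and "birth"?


Word 1: "shake"
Word 2: "birth"
Comparing from end:
  Pos -1: 'e' != 'h' (stop)
LCS = "" (length 0)


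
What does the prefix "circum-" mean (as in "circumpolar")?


Prefix: circum-
As in: circumpolar -> circum- + polar
Meaning = around


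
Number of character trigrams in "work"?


Word: "work" (length 4)
Number of 3-grams = length - 3 + 1 = 4 - 3 + 1
= 2


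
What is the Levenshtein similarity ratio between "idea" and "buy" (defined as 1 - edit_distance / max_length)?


Word 1: "idea" (length 4)
Word 2: "buy" (length 3)
One optimal edit sequence:
  1. delete 'i'  (+1)
  2. substitute 'd' -> 'b'  (+1)
  3. substitute 'e' -> 'u'  (+1)
  4. substitute 'a' -> 'y'  (+1)
Edit distance = 4
Max length = max(4, 3) = 4
Similarity = 1 - 4/4
= 0.0000


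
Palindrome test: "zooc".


Word: "zooc"
Reversed: "cooz"
Forward == Backward? zooc != cooz
Palindrome = No


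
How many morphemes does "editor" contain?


Word: "editor"
Morphemes: edit + -or
Each morpheme carries meaning
= 2 morphemes


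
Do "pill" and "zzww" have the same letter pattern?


Pattern of "pill": [0, 1, 2, 2]
Pattern of "zzww": [0, 0, 1, 1]
Patterns do not match
Same pattern = No


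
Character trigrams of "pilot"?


Word: "pilot" (length 5)
Number of trigrams = 5 - 3 + 1 = 3
  Position 0: "pil"
  Position 1: "ilo"
  Position 2: "lot"
Trigrams = "pil", "ilo", "lot"


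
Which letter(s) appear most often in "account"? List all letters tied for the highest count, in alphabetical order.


Word: "account"
Letter counts:
  'a': 1
  'c': 2
  'n': 1
  'o': 1
  't': 1
  'u': 1
Maximum count = 2
Most frequent = 'c' (2 times each)


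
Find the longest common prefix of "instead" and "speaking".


Word 1: "instead"
Word 2: "speaking"
Comparing from start:
  Pos 0: 'i' != 's' (stop)
LCP = "" (length 0)


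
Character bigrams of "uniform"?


Word: "uniform" (length 7)
Number of bigrams = 7 - 2 + 1 = 6
  Position 0: "un"
  Position 1: "ni"
  Position 2: "if"
  Position 3: "fo"
  Position 4: "or"
  Position 5: "rm"
Bigrams = "un", "ni", "if", "fo", "or", "rm"


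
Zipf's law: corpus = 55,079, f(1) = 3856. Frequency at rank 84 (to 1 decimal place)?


Zipf's law: f(r) = f(1) / r
f(1) = 3856
f(84) = 3856 / 84
= 45.9 occurrences


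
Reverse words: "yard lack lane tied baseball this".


Original: "yard lack lane tied baseball this"
Words (1..n): yard | lack | lane | tied | baseball | this
Reversed (n..1): this | baseball | tied | lane | lack | yard
Result = "this baseball tied lane lack yard"


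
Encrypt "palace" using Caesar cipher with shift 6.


Word: "palace"
Shift: 6
Each letter → (letter + shift) mod 26:
  'p' (15) + 6 = 21 → 'v'
  'a' (0) + 6 = 6 → 'g'
  'l' (11) + 6 = 17 → 'r'
  'a' (0) + 6 = 6 → 'g'
  'c' (2) + 6 = 8 → 'i'
  'e' (4) + 6 = 10 → 'k'
Result = "vgrgik"


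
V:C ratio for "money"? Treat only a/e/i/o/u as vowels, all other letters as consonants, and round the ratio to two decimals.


Word: "money"
Vowels (a,e,i,o,u): 2
Consonants: 3
Ratio = 2/3
= 0.67


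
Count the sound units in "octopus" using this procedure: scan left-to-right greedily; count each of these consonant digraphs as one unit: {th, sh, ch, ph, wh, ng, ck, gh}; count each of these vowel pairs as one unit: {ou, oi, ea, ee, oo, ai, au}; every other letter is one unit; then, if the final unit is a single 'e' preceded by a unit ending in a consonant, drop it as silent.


Word: "octopus" (7 letters)
Left-to-right scan:
  (1) 'o' (letter)
  (2) 'c' (letter)
  (3) 't' (letter)
  (4) 'o' (letter)
  (5) 'p' (letter)
  (6) 'u' (letter)
  (7) 's' (letter)
Units from scan: 7
Sound units = 7 units


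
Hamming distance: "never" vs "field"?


Comparing character by character (same length = 5):
  Pos 0: 'n' vs 'f' !=
  Pos 1: 'e' vs 'i' !=
  Pos 2: 'v' vs 'e' !=
  Pos 3: 'e' vs 'l' !=
  Pos 4: 'r' vs 'd' !=
Hamming distance = 5


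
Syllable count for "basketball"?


Word: "basketball"
Syllable breakdown: bas-ket-ball
Counting: 3 parts
= 3 syllables


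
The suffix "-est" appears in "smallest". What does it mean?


Suffix: -est
Example: smallest (small + -est)
Meaning = most


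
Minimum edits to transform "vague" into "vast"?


Word 1: "vague" (length 5)
Word 2: "vast" (length 4)
One optimal edit sequence (insert/delete/substitute each cost 1):
  1. keep 'v'
  2. keep 'a'
  3. delete 'g'  (+1)
  4. substitute 'u' -> 's'  (+1)
  5. substitute 'e' -> 't'  (+1)
Total edit operations: 3
Edit distance = 3


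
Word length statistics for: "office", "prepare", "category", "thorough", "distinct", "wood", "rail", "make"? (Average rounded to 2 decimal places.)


Lengths: "office"=6, "prepare"=7, "category"=8, "thorough"=8, "distinct"=8, "wood"=4, "rail"=4, "make"=4
Sum = 49, Count = 8
Average = 49/8 = 6.13
= avg=6.13, min=4, max=8


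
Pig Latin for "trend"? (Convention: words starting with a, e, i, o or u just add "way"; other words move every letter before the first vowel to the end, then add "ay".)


Word: "trend"
Starts with consonant(s) → move to end, add 'ay'
Consonant cluster: "tr"
Pig Latin = "endtray"


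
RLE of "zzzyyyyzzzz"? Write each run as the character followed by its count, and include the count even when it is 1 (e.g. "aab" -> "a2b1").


String: "zzzyyyyzzzz"
Scanning for consecutive runs:
  'z' x 3
  'y' x 4
  'z' x 4
RLE = "z3y4z4"


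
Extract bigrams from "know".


Word: "know" (length 4)
Number of bigrams = 4 - 2 + 1 = 3
  Position 0: "kn"
  Position 1: "no"
  Position 2: "ow"
Bigrams = "kn", "no", "ow"


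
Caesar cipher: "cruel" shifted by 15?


Word: "cruel"
Shift: 15
Each letter → (letter + shift) mod 26:
  'c' (2) + 15 = 17 → 'r'
  'r' (17) + 15 = 6 → 'g'
  'u' (20) + 15 = 9 → 'j'
  'e' (4) + 15 = 19 → 't'
  'l' (11) + 15 = 0 → 'a'
Result = "rgjta"


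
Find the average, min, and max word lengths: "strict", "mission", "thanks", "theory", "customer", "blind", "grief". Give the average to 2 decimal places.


Lengths: "strict"=6, "mission"=7, "thanks"=6, "theory"=6, "customer"=8, "blind"=5, "grief"=5
Sum = 43, Count = 7
Average = 43/7 = 6.14
= avg=6.14, min=5, max=8


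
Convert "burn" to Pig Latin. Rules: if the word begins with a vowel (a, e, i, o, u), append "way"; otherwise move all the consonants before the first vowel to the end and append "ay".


Word: "burn"
Starts with consonant(s) → move to end, add 'ay'
Consonant cluster: "b"
Pig Latin = "urnbay"


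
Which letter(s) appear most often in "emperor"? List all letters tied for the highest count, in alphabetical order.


Word: "emperor"
Letter counts:
  'e': 2
  'm': 1
  'o': 1
  'p': 1
  'r': 2
Maximum count = 2
Most frequent = 'e', 'r' (2 times each)


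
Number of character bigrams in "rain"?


Word: "rain" (length 4)
Number of 2-grams = length - 2 + 1 = 4 - 2 + 1
= 3


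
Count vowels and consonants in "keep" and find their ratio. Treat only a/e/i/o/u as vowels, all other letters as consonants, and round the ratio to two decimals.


Word: "keep"
Vowels (a,e,i,o,u): 2
Consonants: 2
Ratio = 2/2
= 1.00


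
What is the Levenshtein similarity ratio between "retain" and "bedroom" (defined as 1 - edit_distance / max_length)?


Word 1: "retain" (length 6)
Word 2: "bedroom" (length 7)
One optimal edit sequence:
  1. substitute 'r' -> 'b'  (+1)
  2. keep 'e'
  3. insert 'd'  (+1)
  4. substitute 't' -> 'r'  (+1)
  5. substitute 'a' -> 'o'  (+1)
  6. substitute 'i' -> 'o'  (+1)
  7. substitute 'n' -> 'm'  (+1)
Edit distance = 6
Max length = max(6, 7) = 7
Similarity = 1 - 6/7
= 0.1429


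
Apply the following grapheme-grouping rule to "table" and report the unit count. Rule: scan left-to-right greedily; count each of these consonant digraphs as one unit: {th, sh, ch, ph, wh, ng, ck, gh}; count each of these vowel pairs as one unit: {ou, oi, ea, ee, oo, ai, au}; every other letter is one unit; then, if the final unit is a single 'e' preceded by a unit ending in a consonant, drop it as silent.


Word: "table" (5 letters)
Left-to-right scan:
  (1) 't' (letter)
  (2) 'a' (letter)
  (3) 'b' (letter)
  (4) 'l' (letter)
  (5) 'e' (letter)
Units from scan: 5
Final unit is 'e' after a consonant -> drop as silent (-1)
Sound units = 4 units


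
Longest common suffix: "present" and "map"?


Word 1: "present"
Word 2: "map"
Comparing from end:
  Pos -1: 't' != 'p' (stop)
LCS = "" (length 0)


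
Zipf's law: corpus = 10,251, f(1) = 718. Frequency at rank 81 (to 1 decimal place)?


Zipf's law: f(r) = f(1) / r
f(1) = 718
f(81) = 718 / 81
= 8.9 occurrences


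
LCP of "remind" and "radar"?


Word 1: "remind"
Word 2: "radar"
Comparing from start:
  Pos 0: 'r' == 'r'
  Pos 1: 'e' != 'a' (stop)
LCP = "r" (length 1)


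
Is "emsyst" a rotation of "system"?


Word: "system", Candidate: "emsyst"
Method: check if candidate is substring of word+word
"systemsystem" contains "emsyst"? Yes
Is rotation = Yes


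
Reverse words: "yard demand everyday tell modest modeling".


Original: "yard demand everyday tell modest modeling"
Words (1..n): yard | demand | everyday | tell | modest | modeling
Reversed (n..1): modeling | modest | tell | everyday | demand | yard
Result = "modeling modest tell everyday demand yard"


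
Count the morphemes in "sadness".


Word: "sadness"
Morphemes: sad + -ness
Each morpheme carries meaning
= 2 morphemes


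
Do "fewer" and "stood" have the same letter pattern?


Pattern of "fewer": [0, 1, 2, 1, 3]
Pattern of "stood": [0, 1, 2, 2, 3]
Patterns do not match
Same pattern = No


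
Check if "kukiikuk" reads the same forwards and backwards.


Word: "kukiikuk"
Reversed: "kukiikuk"
Forward == Backward? kukiikuk == kukiikuk
Palindrome = Yes


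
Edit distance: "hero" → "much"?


Word 1: "hero" (length 4)
Word 2: "much" (length 4)
One optimal edit sequence (insert/delete/substitute each cost 1):
  1. substitute 'h' -> 'm'  (+1)
  2. substitute 'e' -> 'u'  (+1)
  3. substitute 'r' -> 'c'  (+1)
  4. substitute 'o' -> 'h'  (+1)
Total edit operations: 4
Edit distance = 4


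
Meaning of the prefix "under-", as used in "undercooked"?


Prefix: under-
As in: undercooked -> under- + cooked
Meaning = insufficient


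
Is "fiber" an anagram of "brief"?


Word 1: "brief" → sorted: befir
Word 2: "fiber" → sorted: befir
Same letters? befir == befir
Anagram = Yes


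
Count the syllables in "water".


Word: "water"
Syllable breakdown: wa-ter
Counting: 2 parts
= 2 syllables


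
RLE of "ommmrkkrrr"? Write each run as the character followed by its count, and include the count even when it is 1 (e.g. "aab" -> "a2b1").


String: "ommmrkkrrr"
Scanning for consecutive runs:
  'o' x 1
  'm' x 3
  'r' x 1
  'k' x 2
  'r' x 3
RLE = "o1m3r1k2r3"


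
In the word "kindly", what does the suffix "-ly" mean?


Suffix: -ly
Example: kindly = kind + -ly
Meaning = in a manner


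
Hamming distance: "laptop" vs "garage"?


Comparing character by character (same length = 6):
  Pos 0: 'l' vs 'g' !=
  Pos 1: 'a' vs 'a' =
  Pos 2: 'p' vs 'r' !=
  Pos 3: 't' vs 'a' !=
  Pos 4: 'o' vs 'g' !=
  Pos 5: 'p' vs 'e' !=
Hamming distance = 5


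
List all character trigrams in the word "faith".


Word: "faith" (length 5)
Number of trigrams = 5 - 3 + 1 = 3
  Position 0: "fai"
  Position 1: "ait"
  Position 2: "ith"
Trigrams = "fai", "ait", "ith"


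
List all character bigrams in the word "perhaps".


Word: "perhaps" (length 7)
Number of bigrams = 7 - 2 + 1 = 6
  Position 0: "pe"
  Position 1: "er"
  Position 2: "rh"
  Position 3: "ha"
  Position 4: "ap"
  Position 5: "ps"
Bigrams = "pe", "er", "rh", "ha", "ap", "ps"


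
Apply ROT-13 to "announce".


Word: "announce"
Shift: 13
Each letter → (letter + shift) mod 26:
  'a' (0) + 13 = 13 → 'n'
  'n' (13) + 13 = 0 → 'a'
  'n' (13) + 13 = 0 → 'a'
  'o' (14) + 13 = 1 → 'b'
  'u' (20) + 13 = 7 → 'h'
  'n' (13) + 13 = 0 → 'a'
  'c' (2) + 13 = 15 → 'p'
  'e' (4) + 13 = 17 → 'r'
Result = "naabhapr"


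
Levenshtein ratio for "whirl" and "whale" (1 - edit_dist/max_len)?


Word 1: "whirl" (length 5)
Word 2: "whale" (length 5)
One optimal edit sequence:
  1. keep 'w'
  2. keep 'h'
  3. substitute 'i' -> 'a'  (+1)
  4. substitute 'r' -> 'l'  (+1)
  5. substitute 'l' -> 'e'  (+1)
Edit distance = 3
Max length = max(5, 5) = 5
Similarity = 1 - 3/5
= 0.4000


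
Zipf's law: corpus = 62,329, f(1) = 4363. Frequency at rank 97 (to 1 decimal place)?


Zipf's law: f(r) = f(1) / r
f(1) = 4363
f(97) = 4363 / 97
= 45.0 occurrences


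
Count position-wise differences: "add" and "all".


Comparing character by character (same length = 3):
  Pos 0: 'a' vs 'a' =
  Pos 1: 'd' vs 'l' !=
  Pos 2: 'd' vs 'l' !=
Hamming distance = 2


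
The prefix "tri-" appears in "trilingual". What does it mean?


Prefix: tri-
Example: trilingual (tri- + lingual)
Meaning = three


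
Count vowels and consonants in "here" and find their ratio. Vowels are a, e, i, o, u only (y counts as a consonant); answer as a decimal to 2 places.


Word: "here"
Vowels (a,e,i,o,u): 2
Consonants: 2
Ratio = 2/2
= 1.00


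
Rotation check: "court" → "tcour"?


Word: "court", Candidate: "tcour"
Method: check if candidate is substring of word+word
"courtcourt" contains "tcour"? Yes
Is rotation = Yes


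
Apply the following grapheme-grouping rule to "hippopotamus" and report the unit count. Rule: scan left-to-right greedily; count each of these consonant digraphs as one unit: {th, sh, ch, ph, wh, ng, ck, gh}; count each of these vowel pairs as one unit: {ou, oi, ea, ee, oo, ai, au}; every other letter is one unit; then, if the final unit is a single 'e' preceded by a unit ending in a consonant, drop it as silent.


Word: "hippopotamus" (12 letters)
Left-to-right scan:
  1. 'h' (letter)
  2. 'i' (letter)
  3. 'p' (letter)
  4. 'p' (letter)
  5. 'o' (letter)
  6. 'p' (letter)
  7. 'o' (letter)
  8. 't' (letter)
  9. 'a' (letter)
  10. 'm' (letter)
  11. 'u' (letter)
  12. 's' (letter)
Units from scan: 12
Sound units = 12 units


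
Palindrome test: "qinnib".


Word: "qinnib"
Reversed: "binniq"
Forward == Backward? qinnib != binniq
Palindrome = No


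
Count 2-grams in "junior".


Word: "junior" (length 6)
Number of 2-grams = length - 2 + 1 = 6 - 2 + 1
= 5


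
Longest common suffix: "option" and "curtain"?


Word 1: "option"
Word 2: "curtain"
Comparing from end:
  Pos -1: 'n' == 'n'
  Pos -2: 'o' != 'i' (stop)
LCS = "n" (length 1)


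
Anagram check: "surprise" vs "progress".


Word 1: "surprise" → sorted: eiprrssu
Word 2: "progress" → sorted: egoprrss
Same letters? eiprrssu != egoprrss
Anagram = No


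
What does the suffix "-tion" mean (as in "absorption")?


Suffix: -tion
As in: absorption -> absorb + -tion, with a spelling change
Meaning = act or process


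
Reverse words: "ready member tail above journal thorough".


Original: "ready member tail above journal thorough"
Words (1..n): ready | member | tail | above | journal | thorough
Reversed (n..1): thorough | journal | above | tail | member | ready
Result = "thorough journal above tail member ready"


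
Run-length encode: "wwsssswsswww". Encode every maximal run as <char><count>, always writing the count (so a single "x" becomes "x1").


String: "wwsssswsswww"
Scanning for consecutive runs:
  'w' x 2
  's' x 4
  'w' x 1
  's' x 2
  'w' x 3
RLE = "w2s4w1s2w3"


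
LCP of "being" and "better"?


Word 1: "being"
Word 2: "better"
Comparing from start:
  Pos 0: 'b' == 'b'
  Pos 1: 'e' == 'e'
  Pos 2: 'i' != 't' (stop)
LCP = "be" (length 2)


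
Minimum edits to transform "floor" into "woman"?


Word 1: "floor" (length 5)
Word 2: "woman" (length 5)
One optimal edit sequence (insert/delete/substitute each cost 1):
  1. substitute 'f' -> 'w'  (+1)
  2. substitute 'l' -> 'o'  (+1)
  3. substitute 'o' -> 'm'  (+1)
  4. substitute 'o' -> 'a'  (+1)
  5. substitute 'r' -> 'n'  (+1)
Total edit operations: 5
Edit distance = 5


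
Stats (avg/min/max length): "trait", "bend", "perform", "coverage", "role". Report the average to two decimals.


Lengths: "trait"=5, "bend"=4, "perform"=7, "coverage"=8, "role"=4
Sum = 28, Count = 5
Average = 28/5 = 5.60
= avg=5.60, min=4, max=8


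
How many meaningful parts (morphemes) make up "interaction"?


Word: "interaction"
Morphemes: inter- / act / -ion
Each morpheme carries meaning
= 3 morphemes


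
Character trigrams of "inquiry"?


Word: "inquiry" (length 7)
Number of trigrams = 7 - 3 + 1 = 5
  Position 0: "inq"
  Position 1: "nqu"
  Position 2: "qui"
  Position 3: "uir"
  Position 4: "iry"
Trigrams = "inq", "nqu", "qui", "uir", "iry"


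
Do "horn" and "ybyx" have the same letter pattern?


Pattern of "horn": [0, 1, 2, 3]
Pattern of "ybyx": [0, 1, 0, 2]
Patterns do not match
Same pattern = No


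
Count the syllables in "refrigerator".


Word: "refrigerator"
Syllable breakdown: re-frig-er-a-tor
Counting: 5 parts
= 5 syllables


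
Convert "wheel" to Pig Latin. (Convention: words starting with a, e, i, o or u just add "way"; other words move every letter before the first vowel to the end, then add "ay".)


Word: "wheel"
Starts with consonant(s) → move to end, add 'ay'
Consonant cluster: "wh"
Pig Latin = "eelwhay"


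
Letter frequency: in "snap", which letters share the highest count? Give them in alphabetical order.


Word: "snap"
Letter counts:
  'a': 1
  'n': 1
  'p': 1
  's': 1
Maximum count = 1
Most frequent = 'a', 'n', 'p', 's' (1 time each)


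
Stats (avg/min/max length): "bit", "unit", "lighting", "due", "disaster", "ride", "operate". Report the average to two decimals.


Lengths: "bit"=3, "unit"=4, "lighting"=8, "due"=3, "disaster"=8, "ride"=4, "operate"=7
Sum = 37, Count = 7
Average = 37/7 = 5.29
= avg=5.29, min=3, max=8


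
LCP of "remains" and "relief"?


Word 1: "remains"
Word 2: "relief"
Comparing from start:
  Pos 0: 'r' == 'r'
  Pos 1: 'e' == 'e'
  Pos 2: 'm' != 'l' (stop)
LCP = "re" (length 2)


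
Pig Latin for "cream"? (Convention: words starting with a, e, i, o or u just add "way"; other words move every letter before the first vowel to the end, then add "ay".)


Word: "cream"
Starts with consonant(s) → move to end, add 'ay'
Consonant cluster: "cr"
Pig Latin = "eamcray"


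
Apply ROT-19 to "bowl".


Word: "bowl"
Shift: 19
Each letter → (letter + shift) mod 26:
  'b' (1) + 19 = 20 → 'u'
  'o' (14) + 19 = 7 → 'h'
  'w' (22) + 19 = 15 → 'p'
  'l' (11) + 19 = 4 → 'e'
Result = "uhpe"


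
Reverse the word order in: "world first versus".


Original: "world first versus"
Words (1..n): world | first | versus
Reversed (n..1): versus | first | world
Result = "versus first world"


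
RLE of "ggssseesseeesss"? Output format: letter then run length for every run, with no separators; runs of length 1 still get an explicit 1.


String: "ggssseesseeesss"
Scanning for consecutive runs:
  'g' x 2
  's' x 3
  'e' x 2
  's' x 2
  'e' x 3
  's' x 3
RLE = "g2s3e2s2e3s3"


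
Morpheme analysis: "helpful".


Word: "helpful"
Morphemes: help / -ful
Each morpheme carries meaning
= 2 morphemes


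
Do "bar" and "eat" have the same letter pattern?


Pattern of "bar": [0, 1, 2]
Pattern of "eat": [0, 1, 2]
Patterns match
Same pattern = Yes


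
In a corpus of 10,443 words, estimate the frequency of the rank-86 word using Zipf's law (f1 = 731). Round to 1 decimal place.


Zipf's law: f(r) = f(1) / r
f(1) = 731
f(86) = 731 / 86
= 8.5 occurrences


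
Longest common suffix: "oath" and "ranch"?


Word 1: "oath"
Word 2: "ranch"
Comparing from end:
  Pos -1: 'h' == 'h'
  Pos -2: 't' != 'c' (stop)
LCS = "h" (length 1)
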